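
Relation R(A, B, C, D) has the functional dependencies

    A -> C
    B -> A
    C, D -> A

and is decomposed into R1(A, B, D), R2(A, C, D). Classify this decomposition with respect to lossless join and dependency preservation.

lossless and dependency-preserving

Lossless test: (A, D)⁺ = {A, C, D}, which contains all of one fragment — lossless.
Dependency preservation: every FD's attributes lie within a single fragment, so each can be enforced locally — preserved.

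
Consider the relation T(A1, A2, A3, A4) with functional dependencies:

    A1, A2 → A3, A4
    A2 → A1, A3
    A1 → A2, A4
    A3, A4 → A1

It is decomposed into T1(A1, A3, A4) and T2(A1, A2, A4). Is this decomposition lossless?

Yes

Common attributes: T1 ∩ T2 = {A1, A4}.
Closure of {A1, A4}: A1 → A2, A4 applies, adding A2; A1, A2 → A3, A4 applies, adding A3. So (A1, A4)⁺ = {A1, A2, A3, A4}.
This closure contains every attribute of T1, so T1 ∩ T2 → T1. The join is lossless.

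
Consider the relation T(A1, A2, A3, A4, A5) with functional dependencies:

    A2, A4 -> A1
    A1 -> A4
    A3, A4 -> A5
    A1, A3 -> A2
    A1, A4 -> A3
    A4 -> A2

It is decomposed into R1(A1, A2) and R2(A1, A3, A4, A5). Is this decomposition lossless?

Common attributes: R1 ∩ R2 = {A1}.
Closure of {A1}: A1 → A4 applies, adding A4; A1, A4 → A3 applies, adding A3; A4 → A2 applies, adding A2; A3, A4 → A5 applies, adding A5. So (A1)⁺ = {A1, A2, A3, A4, A5}.
This closure contains every attribute of R1, so R1 ∩ R2 → R1. The join is lossless.

Yes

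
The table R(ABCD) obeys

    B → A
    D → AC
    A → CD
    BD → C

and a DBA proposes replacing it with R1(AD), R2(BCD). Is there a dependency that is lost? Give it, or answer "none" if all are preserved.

none

B → A: restricted closure across fragments reaches A.
D → AC: restricted closure across fragments reaches AC.
A → CD: restricted closure across fragments reaches CD.
BD → C lies within R2.
Every dependency is enforceable on the fragments, so the decomposition is dependency-preserving.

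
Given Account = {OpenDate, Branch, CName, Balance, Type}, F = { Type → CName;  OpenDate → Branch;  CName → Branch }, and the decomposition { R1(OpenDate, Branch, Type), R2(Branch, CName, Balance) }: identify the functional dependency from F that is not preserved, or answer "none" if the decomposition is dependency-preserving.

Check Type → CName: no single fragment contains all of {CName, Type}, and the restricted closure of {Type} across the fragments never reaches {CName}.
OpenDate → Branch is preserved.
CName → Branch is preserved.

Type → CName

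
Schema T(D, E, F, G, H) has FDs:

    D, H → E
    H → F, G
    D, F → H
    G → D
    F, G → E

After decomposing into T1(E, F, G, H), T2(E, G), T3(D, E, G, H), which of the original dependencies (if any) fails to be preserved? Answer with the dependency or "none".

D, F → H

Check D, F → H: no single fragment contains all of {D, F, H}, and the restricted closure of {D, F} across the fragments never reaches {H}.
D, H → E is preserved.
H → F, G is preserved.
G → D is preserved.
F, G → E is preserved.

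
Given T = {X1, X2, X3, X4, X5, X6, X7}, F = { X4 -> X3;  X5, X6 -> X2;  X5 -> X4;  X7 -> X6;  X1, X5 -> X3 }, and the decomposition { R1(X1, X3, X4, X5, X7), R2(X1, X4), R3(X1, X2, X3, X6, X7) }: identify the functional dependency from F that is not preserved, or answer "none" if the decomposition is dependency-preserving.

Check X5, X6 → X2: no single fragment contains all of {X2, X5, X6}, and the restricted closure of {X5, X6} across the fragments never reaches {X2}.
X4 → X3 is preserved.
X5 → X4 is preserved.
X7 → X6 is preserved.
X1, X5 → X3 is preserved.

X5, X6 -> X2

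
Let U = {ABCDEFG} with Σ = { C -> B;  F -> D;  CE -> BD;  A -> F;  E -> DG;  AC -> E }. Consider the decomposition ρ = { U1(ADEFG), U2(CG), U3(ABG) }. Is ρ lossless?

No

Chase test. Columns are ABCDEFG; row i has aⱼ where attribute j ∈ Ui, else bᵢⱼ.
Initial tableau (one row per fragment):
  row 1: a1 b12 b13 a4 a5 a6 a7
  row 2: b21 b22 a3 b24 b25 b26 a7
  row 3: a1 a2 b33 b34 b35 b36 a7
Rows 1 and 3 agree on A; apply A→F and equate their F entries.
Rows 1 and 3 agree on F; apply F→D and equate their D entries.
No row becomes fully distinguished — the join is lossy.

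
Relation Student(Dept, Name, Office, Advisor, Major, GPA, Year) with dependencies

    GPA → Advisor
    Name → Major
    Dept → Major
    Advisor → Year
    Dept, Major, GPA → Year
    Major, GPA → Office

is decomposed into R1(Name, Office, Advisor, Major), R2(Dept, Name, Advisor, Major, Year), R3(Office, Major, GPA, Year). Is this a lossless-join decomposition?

No

Chase test. Columns are Dept, Name, Office, Advisor, Major, GPA, Year; row i has aⱼ where attribute j ∈ Ri, else bᵢⱼ.
Initial tableau (one row per fragment):
  row 1: b11 a2 a3 a4 a5 b16 b17
  row 2: a1 a2 b23 a4 a5 b26 a7
  row 3: b31 b32 a3 b34 a5 a6 a7
Rows 1 and 2 agree on Advisor; apply Advisor→Year and equate their Year entries.
No row becomes fully distinguished — the join is lossy.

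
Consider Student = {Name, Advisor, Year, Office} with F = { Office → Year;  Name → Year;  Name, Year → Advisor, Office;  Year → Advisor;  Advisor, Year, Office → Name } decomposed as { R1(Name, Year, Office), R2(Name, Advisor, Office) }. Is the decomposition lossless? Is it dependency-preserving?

Lossless test: (Name, Office)⁺ = {Name, Advisor, Year, Office}, which contains all of one fragment — lossless.
Dependency preservation: the restricted closure of {Year} across the fragments never reaches {Advisor}, so Year → Advisor cannot be enforced without a join — not preserved.

lossless but not dependency-preserving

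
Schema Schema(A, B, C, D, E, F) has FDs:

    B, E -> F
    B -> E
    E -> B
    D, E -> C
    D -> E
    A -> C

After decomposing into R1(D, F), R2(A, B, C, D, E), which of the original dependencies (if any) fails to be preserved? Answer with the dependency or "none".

B, E -> F

Check B, E → F: no single fragment contains all of {B, E, F}, and the restricted closure of {B, E} across the fragments never reaches {F}.
B → E is preserved.
E → B is preserved.
D, E → C is preserved.
D → E is preserved.
A → C is preserved.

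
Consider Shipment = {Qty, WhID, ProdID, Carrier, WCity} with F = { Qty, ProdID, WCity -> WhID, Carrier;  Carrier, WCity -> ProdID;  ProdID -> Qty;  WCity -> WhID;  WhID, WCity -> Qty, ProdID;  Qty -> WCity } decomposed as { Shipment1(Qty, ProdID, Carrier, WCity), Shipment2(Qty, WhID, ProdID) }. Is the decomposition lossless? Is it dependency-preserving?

Lossless test: (Qty, ProdID)⁺ = {Qty, WhID, ProdID, Carrier, WCity}, which contains all of one fragment — lossless.
Dependency preservation: Qty, ProdID, WCity → WhID, Carrier; WCity → WhID; WhID, WCity → Qty, ProdID are not contained in any single fragment, but the restricted closure of each left-hand side across the fragments still reaches the right-hand side; the remaining FDs each lie inside some fragment. All dependencies are preserved.

lossless and dependency-preserving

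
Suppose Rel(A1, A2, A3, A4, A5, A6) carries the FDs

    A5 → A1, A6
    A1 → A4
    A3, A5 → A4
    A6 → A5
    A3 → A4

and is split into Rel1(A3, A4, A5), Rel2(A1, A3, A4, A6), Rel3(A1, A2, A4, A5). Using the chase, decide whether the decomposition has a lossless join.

No

Chase test. Columns are A1, A2, A3, A4, A5, A6; row i has aⱼ where attribute j ∈ Reli, else bᵢⱼ.
Initial tableau (one row per fragment):
  row 1: b11 b12 a3 a4 a5 b16
  row 2: a1 b22 a3 a4 b25 a6
  row 3: a1 a2 b33 a4 a5 b36
Rows 1 and 3 agree on A5; apply A5→A1, A6 and equate their A1, A6 entries.
No row becomes fully distinguished — the join is lossy.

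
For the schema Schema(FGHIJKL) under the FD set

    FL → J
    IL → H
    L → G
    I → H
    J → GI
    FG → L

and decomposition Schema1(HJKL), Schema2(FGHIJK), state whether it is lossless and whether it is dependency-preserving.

Lossless test: (HJK)⁺ = {GHIJK}, which is a superkey of neither fragment — lossy.
Dependency preservation: the restricted closure of {FL} across the fragments never reaches {J}, so FL → J cannot be enforced without a join — not preserved.

lossy and not dependency-preserving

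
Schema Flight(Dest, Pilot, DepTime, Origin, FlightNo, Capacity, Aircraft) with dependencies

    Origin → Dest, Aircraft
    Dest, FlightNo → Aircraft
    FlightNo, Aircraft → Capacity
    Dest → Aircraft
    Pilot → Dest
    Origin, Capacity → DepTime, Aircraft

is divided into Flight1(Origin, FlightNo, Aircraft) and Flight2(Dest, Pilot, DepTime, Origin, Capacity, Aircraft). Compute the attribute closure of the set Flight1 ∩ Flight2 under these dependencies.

Flight1 ∩ Flight2 = {Origin, Aircraft}.
Origin → Dest, Aircraft applies, adding Dest
Closure: {Dest, Origin, Aircraft}.

Dest, Origin, Aircraft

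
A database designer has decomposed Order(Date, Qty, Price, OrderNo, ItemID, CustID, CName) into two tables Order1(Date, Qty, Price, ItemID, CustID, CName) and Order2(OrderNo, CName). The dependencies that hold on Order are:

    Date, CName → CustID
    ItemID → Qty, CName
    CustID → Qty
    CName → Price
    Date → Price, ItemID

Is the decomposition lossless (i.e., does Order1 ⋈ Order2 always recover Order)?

No

Common attributes: Order1 ∩ Order2 = {CName}.
Closure of {CName}: CName → Price applies, adding Price. So (CName)⁺ = {Price, CName}.
The closure contains neither all of Order1 = {Date, Qty, Price, ItemID, CustID, CName} nor all of Order2 = {OrderNo, CName}, so the common attributes are not a superkey of either fragment. The join is lossy.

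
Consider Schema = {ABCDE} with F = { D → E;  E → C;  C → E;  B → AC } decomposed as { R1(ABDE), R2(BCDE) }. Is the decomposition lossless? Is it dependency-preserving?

lossless and dependency-preserving

Lossless test: (BDE)⁺ = {ABCDE}, which contains all of one fragment — lossless.
Dependency preservation: B → AC is not contained in any single fragment, but the restricted closure of its left-hand side across the fragments still reaches the right-hand side; the remaining FDs each lie inside some fragment. All dependencies are preserved.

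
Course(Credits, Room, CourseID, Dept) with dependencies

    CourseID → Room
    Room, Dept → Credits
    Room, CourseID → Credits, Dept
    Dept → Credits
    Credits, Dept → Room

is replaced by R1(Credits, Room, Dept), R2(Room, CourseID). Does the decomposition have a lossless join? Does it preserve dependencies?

Lossless test: (Room)⁺ = {Room}, which is a superkey of neither fragment — lossy.
Dependency preservation: the restricted closure of {Room, CourseID} across the fragments never reaches {Credits, Dept}, so Room, CourseID → Credits, Dept cannot be enforced without a join — not preserved.

lossy and not dependency-preserving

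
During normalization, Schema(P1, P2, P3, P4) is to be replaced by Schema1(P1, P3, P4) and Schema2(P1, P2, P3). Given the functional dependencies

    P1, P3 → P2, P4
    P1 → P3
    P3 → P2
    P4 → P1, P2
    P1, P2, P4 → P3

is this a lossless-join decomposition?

Yes

Common attributes: Schema1 ∩ Schema2 = {P1, P3}.
Closure of {P1, P3}: P1, P3 → P2, P4 applies, adding P2, P4. So (P1, P3)⁺ = {P1, P2, P3, P4}.
This closure contains every attribute of Schema1, so Schema1 ∩ Schema2 → Schema1. The join is lossless.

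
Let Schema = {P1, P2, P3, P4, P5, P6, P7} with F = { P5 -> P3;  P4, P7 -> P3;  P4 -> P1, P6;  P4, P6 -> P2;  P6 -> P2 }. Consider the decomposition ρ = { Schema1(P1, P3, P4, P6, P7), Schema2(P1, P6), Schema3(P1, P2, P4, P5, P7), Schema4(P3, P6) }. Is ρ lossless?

Chase test. Columns are P1, P2, P3, P4, P5, P6, P7; row i has aⱼ where attribute j ∈ Schemai, else bᵢⱼ.
Initial tableau (one row per fragment):
  row 1: a1 b12 a3 a4 b15 a6 a7
  row 2: a1 b22 b23 b24 b25 a6 b27
  row 3: a1 a2 b33 a4 a5 b36 a7
  row 4: b41 b42 a3 b44 b45 a6 b47
Rows 1 and 3 agree on P4, P7; apply P4, P7→P3 and equate their P3 entries.
Rows 1 and 3 agree on P4; apply P4→P1, P6 and equate their P1, P6 entries.
Rows 1 and 3 agree on P4, P6; apply P4, P6→P2 and equate their P2 entries.
Rows 1 and 2 agree on P6; apply P6→P2 and equate their P2 entries.
Rows 1 and 4 agree on P6; apply P6→P2 and equate their P2 entries.
Row 3 is now all distinguished symbols — the join is lossless.

Yes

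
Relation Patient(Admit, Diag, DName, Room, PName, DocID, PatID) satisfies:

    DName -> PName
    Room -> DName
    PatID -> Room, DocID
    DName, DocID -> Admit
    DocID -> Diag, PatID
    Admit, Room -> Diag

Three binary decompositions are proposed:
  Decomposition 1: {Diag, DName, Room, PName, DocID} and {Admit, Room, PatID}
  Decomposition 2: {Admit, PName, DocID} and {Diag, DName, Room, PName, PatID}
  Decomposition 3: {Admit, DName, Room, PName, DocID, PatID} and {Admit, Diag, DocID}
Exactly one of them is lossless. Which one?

Decomposition 3

Decomposition 1: common = {Room}, closure = {DName, Room, PName} → lossy.
Decomposition 2: common = {PName}, closure = {PName} → lossy.
Decomposition 3: common = {Admit, DocID}, closure = {Admit, Diag, DName, Room, PName, DocID, PatID} → lossless.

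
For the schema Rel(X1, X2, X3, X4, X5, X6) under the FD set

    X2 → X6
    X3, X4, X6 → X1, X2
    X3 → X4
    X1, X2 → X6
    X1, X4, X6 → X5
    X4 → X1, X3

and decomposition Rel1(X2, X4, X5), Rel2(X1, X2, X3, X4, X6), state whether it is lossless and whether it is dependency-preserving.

Lossless test: (X2, X4)⁺ = {X1, X2, X3, X4, X5, X6}, which contains all of one fragment — lossless.
Dependency preservation: X1, X4, X6 → X5 is not contained in any single fragment, but the restricted closure of its left-hand side across the fragments still reaches the right-hand side; the remaining FDs each lie inside some fragment. All dependencies are preserved.

lossless and dependency-preserving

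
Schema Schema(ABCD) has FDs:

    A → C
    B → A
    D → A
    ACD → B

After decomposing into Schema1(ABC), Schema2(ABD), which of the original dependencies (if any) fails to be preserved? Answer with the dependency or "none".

A → C lies within Schema1.
B → A lies within Schema1.
D → A lies within Schema2.
ACD → B: restricted closure across fragments reaches B.
Every dependency is enforceable on the fragments, so the decomposition is dependency-preserving.

none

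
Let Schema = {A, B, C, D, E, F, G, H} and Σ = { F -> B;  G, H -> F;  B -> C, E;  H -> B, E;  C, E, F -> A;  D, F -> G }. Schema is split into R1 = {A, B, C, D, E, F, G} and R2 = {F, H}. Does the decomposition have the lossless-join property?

Common attributes: R1 ∩ R2 = {F}.
Closure of {F}: F → B applies, adding B; B → C, E applies, adding C, E; C, E, F → A applies, adding A. So (F)⁺ = {A, B, C, E, F}.
The closure contains neither all of R1 = {A, B, C, D, E, F, G} nor all of R2 = {F, H}, so the common attributes are not a superkey of either fragment. The join is lossy.

No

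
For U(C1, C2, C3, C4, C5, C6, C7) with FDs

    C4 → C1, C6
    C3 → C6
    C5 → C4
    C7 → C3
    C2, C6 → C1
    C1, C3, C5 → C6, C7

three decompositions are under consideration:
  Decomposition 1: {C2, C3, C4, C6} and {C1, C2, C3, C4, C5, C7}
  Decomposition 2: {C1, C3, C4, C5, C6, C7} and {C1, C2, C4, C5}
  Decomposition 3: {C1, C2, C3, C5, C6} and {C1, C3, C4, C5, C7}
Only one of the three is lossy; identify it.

Decomposition 1: common = {C2, C3, C4}, closure = {C1, C2, C3, C4, C6} → lossless.
Decomposition 2: common = {C1, C4, C5}, closure = {C1, C4, C5, C6} → lossy.
Decomposition 3: common = {C1, C3, C5}, closure = {C1, C3, C4, C5, C6, C7} → lossless.

Decomposition 2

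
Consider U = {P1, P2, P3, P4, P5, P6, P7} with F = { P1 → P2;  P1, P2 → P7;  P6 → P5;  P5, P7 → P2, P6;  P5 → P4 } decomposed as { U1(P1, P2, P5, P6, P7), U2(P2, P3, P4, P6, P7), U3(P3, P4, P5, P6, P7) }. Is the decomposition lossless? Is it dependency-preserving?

Lossless test (chase): Rows 1 and 2 agree on P6; apply P6→P5 and equate their P5 entries. Rows 1 and 3 agree on P5, P7; apply P5, P7→P2, P6 and equate their P2, P6 entries. Rows 1 and 2 agree on P5; apply P5→P4 and equate their P4 entries. No row becomes fully distinguished — the join is lossy.
Dependency preservation: every FD's attributes lie within a single fragment, so each can be enforced locally — preserved.

lossy but dependency-preserving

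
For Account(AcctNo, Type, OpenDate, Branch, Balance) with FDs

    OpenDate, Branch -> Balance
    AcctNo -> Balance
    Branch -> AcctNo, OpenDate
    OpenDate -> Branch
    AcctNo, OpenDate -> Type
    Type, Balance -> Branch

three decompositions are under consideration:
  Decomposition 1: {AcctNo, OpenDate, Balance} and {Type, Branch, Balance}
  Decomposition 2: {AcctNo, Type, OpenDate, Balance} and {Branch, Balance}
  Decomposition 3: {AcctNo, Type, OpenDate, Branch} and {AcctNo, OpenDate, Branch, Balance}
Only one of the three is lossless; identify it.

Decomposition 3

Decomposition 1: common = {Balance}, closure = {Balance} → lossy.
Decomposition 2: common = {Balance}, closure = {Balance} → lossy.
Decomposition 3: common = {AcctNo, OpenDate, Branch}, closure = {AcctNo, Type, OpenDate, Branch, Balance} → lossless.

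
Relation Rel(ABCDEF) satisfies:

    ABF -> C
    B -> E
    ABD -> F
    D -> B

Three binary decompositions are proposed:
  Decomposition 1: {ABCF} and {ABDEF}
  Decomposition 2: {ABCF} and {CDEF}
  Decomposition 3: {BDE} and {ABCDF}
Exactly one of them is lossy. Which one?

Decomposition 1: common = {ABF}, closure = {ABCEF} → lossless.
Decomposition 2: common = {CF}, closure = {CF} → lossy.
Decomposition 3: common = {BD}, closure = {BDE} → lossless.

Decomposition 2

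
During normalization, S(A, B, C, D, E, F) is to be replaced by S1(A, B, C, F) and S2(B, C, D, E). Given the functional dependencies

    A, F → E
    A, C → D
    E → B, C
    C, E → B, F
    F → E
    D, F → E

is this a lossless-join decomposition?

No

Common attributes: S1 ∩ S2 = {B, C}.
No dependency enlarges {B, C}, so (B, C)⁺ = {B, C}.
The closure contains neither all of S1 = {A, B, C, F} nor all of S2 = {B, C, D, E}, so the common attributes are not a superkey of either fragment. The join is lossy.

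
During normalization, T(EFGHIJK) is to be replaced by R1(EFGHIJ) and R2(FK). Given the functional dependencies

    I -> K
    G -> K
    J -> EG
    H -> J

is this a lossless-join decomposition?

No

Common attributes: R1 ∩ R2 = {F}.
No dependency enlarges {F}, so (F)⁺ = {F}.
The closure contains neither all of R1 = {EFGHIJ} nor all of R2 = {FK}, so the common attributes are not a superkey of either fragment. The join is lossy.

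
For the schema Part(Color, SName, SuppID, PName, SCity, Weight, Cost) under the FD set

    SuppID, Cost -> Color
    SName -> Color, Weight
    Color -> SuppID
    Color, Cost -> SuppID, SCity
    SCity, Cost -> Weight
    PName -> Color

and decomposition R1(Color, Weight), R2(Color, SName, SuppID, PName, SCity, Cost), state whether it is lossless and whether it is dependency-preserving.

lossy and not dependency-preserving

Lossless test: (Color)⁺ = {Color, SuppID}, which is a superkey of neither fragment — lossy.
Dependency preservation: the restricted closure of {SName} across the fragments never reaches {Color, Weight}, so SName → Color, Weight cannot be enforced without a join — not preserved.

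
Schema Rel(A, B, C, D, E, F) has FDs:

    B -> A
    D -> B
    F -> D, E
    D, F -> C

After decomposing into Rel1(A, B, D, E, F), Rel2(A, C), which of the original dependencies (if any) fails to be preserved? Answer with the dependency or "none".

Check D, F → C: no single fragment contains all of {C, D, F}, and the restricted closure of {D, F} across the fragments never reaches {C}.
B → A is preserved.
D → B is preserved.
F → D, E is preserved.

D, F -> C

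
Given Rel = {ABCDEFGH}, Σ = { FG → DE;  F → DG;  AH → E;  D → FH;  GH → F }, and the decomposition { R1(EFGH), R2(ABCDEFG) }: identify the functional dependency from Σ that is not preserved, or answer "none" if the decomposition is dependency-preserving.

Check AH → E: no single fragment contains all of {AEH}, and the restricted closure of {AH} across the fragments never reaches {E}.
FG → DE is preserved.
F → DG is preserved.
D → FH is preserved.
GH → F is preserved.

AH → E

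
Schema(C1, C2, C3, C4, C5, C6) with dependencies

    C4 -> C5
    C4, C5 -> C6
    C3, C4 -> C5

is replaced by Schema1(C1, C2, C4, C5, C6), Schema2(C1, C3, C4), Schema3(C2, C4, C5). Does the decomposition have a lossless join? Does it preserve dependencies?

lossy but dependency-preserving

Lossless test (chase): Rows 1 and 2 agree on C4; apply C4→C5 and equate their C5 entries. Rows 1 and 2 agree on C4, C5; apply C4, C5→C6 and equate their C6 entries. Rows 1 and 3 agree on C4, C5; apply C4, C5→C6 and equate their C6 entries. No row becomes fully distinguished — the join is lossy.
Dependency preservation: C3, C4 → C5 is not contained in any single fragment, but the restricted closure of its left-hand side across the fragments still reaches the right-hand side; the remaining FDs each lie inside some fragment. All dependencies are preserved.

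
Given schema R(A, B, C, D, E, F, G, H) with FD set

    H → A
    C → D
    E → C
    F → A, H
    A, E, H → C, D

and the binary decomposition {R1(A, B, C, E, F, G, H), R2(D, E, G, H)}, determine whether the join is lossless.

Yes

Common attributes: R1 ∩ R2 = {E, G, H}.
Closure of {E, G, H}: H → A applies, adding A; E → C applies, adding C; A, E, H → C, D applies, adding D. So (E, G, H)⁺ = {A, C, D, E, G, H}.
This closure contains every attribute of R2, so R1 ∩ R2 → R2. The join is lossless.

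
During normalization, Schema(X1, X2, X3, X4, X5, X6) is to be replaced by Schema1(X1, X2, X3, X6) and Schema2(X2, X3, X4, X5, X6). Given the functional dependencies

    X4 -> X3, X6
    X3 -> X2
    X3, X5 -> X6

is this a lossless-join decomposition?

Common attributes: Schema1 ∩ Schema2 = {X2, X3, X6}.
No dependency enlarges {X2, X3, X6}, so (X2, X3, X6)⁺ = {X2, X3, X6}.
The closure contains neither all of Schema1 = {X1, X2, X3, X6} nor all of Schema2 = {X2, X3, X4, X5, X6}, so the common attributes are not a superkey of either fragment. The join is lossy.

No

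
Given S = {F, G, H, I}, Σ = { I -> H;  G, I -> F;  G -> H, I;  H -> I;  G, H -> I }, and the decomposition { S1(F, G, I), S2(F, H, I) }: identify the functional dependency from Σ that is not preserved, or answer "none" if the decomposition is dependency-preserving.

none

I → H lies within S2.
G, I → F lies within S1.
G → H, I: restricted closure across fragments reaches H, I.
H → I lies within S2.
G, H → I: restricted closure across fragments reaches I.
Every dependency is enforceable on the fragments, so the decomposition is dependency-preserving.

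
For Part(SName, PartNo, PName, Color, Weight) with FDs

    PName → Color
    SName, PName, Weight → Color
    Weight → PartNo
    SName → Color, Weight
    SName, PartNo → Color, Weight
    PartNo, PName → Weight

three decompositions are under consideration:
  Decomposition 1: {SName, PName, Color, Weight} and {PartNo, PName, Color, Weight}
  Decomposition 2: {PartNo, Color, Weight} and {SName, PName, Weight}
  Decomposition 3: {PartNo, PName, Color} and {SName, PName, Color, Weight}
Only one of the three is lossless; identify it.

Decomposition 1

Decomposition 1: common = {PName, Color, Weight}, closure = {PartNo, PName, Color, Weight} → lossless.
Decomposition 2: common = {Weight}, closure = {PartNo, Weight} → lossy.
Decomposition 3: common = {PName, Color}, closure = {PName, Color} → lossy.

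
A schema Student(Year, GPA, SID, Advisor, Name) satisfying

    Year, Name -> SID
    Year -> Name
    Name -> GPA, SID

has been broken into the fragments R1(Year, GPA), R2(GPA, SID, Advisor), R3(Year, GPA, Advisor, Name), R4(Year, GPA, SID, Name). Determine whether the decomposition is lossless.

Yes

Chase test. Columns are Year, GPA, SID, Advisor, Name; row i has aⱼ where attribute j ∈ Ri, else bᵢⱼ.
Initial tableau (one row per fragment):
  row 1: a1 a2 b13 b14 b15
  row 2: b21 a2 a3 a4 b25
  row 3: a1 a2 b33 a4 a5
  row 4: a1 a2 a3 b44 a5
Rows 3 and 4 agree on Year, Name; apply Year, Name→SID and equate their SID entries.
Rows 1 and 3 agree on Year; apply Year→Name and equate their Name entries.
Rows 1 and 3 agree on Name; apply Name→GPA, SID and equate their GPA, SID entries.
Row 3 is now all distinguished symbols — the join is lossless.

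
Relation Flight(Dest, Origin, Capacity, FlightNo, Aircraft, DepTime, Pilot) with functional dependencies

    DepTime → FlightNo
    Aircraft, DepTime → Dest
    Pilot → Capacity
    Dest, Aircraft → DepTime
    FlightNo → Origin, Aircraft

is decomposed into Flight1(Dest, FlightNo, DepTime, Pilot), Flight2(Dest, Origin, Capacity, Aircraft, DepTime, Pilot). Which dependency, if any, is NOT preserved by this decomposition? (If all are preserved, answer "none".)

Check FlightNo → Origin, Aircraft: no single fragment contains all of {Origin, FlightNo, Aircraft}, and the restricted closure of {FlightNo} across the fragments never reaches {Origin, Aircraft}.
DepTime → FlightNo is preserved.
Aircraft, DepTime → Dest is preserved.
Pilot → Capacity is preserved.
Dest, Aircraft → DepTime is preserved.

FlightNo → Origin, Aircraft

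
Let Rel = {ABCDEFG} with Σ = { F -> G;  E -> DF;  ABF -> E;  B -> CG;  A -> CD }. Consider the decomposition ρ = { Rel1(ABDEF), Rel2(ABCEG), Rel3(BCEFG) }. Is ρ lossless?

Yes

Chase test. Columns are ABCDEFG; row i has aⱼ where attribute j ∈ Reli, else bᵢⱼ.
Initial tableau (one row per fragment):
  row 1: a1 a2 b13 a4 a5 a6 b17
  row 2: a1 a2 a3 b24 a5 b26 a7
  row 3: b31 a2 a3 b34 a5 a6 a7
Rows 1 and 3 agree on F; apply F→G and equate their G entries.
Rows 1 and 2 agree on E; apply E→DF and equate their DF entries.
Rows 1 and 3 agree on E; apply E→DF and equate their DF entries.
Rows 1 and 2 agree on B; apply B→CG and equate their CG entries.
Row 1 is now all distinguished symbols — the join is lossless.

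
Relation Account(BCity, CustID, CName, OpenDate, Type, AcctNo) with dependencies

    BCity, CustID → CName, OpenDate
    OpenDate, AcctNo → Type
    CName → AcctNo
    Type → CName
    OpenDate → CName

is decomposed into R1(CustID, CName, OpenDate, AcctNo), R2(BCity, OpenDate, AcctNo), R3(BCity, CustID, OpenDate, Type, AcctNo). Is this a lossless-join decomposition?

Yes

Chase test. Columns are BCity, CustID, CName, OpenDate, Type, AcctNo; row i has aⱼ where attribute j ∈ Ri, else bᵢⱼ.
Initial tableau (one row per fragment):
  row 1: b11 a2 a3 a4 b15 a6
  row 2: a1 b22 b23 a4 b25 a6
  row 3: a1 a2 b33 a4 a5 a6
Rows 1 and 2 agree on OpenDate, AcctNo; apply OpenDate, AcctNo→Type and equate their Type entries.
Rows 1 and 3 agree on OpenDate, AcctNo; apply OpenDate, AcctNo→Type and equate their Type entries.
Rows 1 and 2 agree on Type; apply Type→CName and equate their CName entries.
Rows 1 and 3 agree on Type; apply Type→CName and equate their CName entries.
Row 3 is now all distinguished symbols — the join is lossless.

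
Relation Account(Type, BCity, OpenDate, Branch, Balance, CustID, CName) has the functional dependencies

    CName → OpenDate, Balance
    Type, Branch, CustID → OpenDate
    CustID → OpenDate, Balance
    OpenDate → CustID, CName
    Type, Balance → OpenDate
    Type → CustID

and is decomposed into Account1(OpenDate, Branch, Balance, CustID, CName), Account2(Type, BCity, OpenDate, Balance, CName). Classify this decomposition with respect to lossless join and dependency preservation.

lossy but dependency-preserving

Lossless test: (OpenDate, Balance, CName)⁺ = {OpenDate, Balance, CustID, CName}, which is a superkey of neither fragment — lossy.
Dependency preservation: Type, Branch, CustID → OpenDate; Type → CustID are not contained in any single fragment, but the restricted closure of each left-hand side across the fragments still reaches the right-hand side; the remaining FDs each lie inside some fragment. All dependencies are preserved.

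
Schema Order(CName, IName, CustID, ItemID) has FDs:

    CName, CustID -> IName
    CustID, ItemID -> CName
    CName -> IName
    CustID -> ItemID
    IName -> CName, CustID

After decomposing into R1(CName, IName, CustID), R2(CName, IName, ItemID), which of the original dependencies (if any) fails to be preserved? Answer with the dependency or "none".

CName, CustID → IName lies within R1.
CustID, ItemID → CName: restricted closure across fragments reaches CName.
CName → IName lies within R1.
CustID → ItemID: restricted closure across fragments reaches ItemID.
IName → CName, CustID lies within R1.
Every dependency is enforceable on the fragments, so the decomposition is dependency-preserving.

none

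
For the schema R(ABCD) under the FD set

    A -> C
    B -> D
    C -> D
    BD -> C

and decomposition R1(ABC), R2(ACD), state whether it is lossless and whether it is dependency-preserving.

lossless and dependency-preserving

Lossless test: (AC)⁺ = {ACD}, which contains all of one fragment — lossless.
Dependency preservation: B → D; BD → C are not contained in any single fragment, but the restricted closure of each left-hand side across the fragments still reaches the right-hand side; the remaining FDs each lie inside some fragment. All dependencies are preserved.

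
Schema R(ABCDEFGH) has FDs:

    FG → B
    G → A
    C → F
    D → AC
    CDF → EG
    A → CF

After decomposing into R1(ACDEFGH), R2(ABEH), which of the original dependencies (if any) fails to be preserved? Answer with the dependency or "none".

FG → B

Check FG → B: no single fragment contains all of {BFG}, and the restricted closure of {FG} across the fragments never reaches {B}.
G → A is preserved.
C → F is preserved.
D → AC is preserved.
CDF → EG is preserved.
A → CF is preserved.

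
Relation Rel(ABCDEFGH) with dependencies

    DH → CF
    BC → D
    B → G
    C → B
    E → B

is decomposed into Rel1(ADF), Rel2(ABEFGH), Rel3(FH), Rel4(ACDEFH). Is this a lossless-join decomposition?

Chase test. Columns are ABCDEFGH; row i has aⱼ where attribute j ∈ Reli, else bᵢⱼ.
Initial tableau (one row per fragment):
  row 1: a1 b12 b13 a4 b15 a6 b17 b18
  row 2: a1 a2 b23 b24 a5 a6 a7 a8
  row 3: b31 b32 b33 b34 b35 a6 b37 a8
  row 4: a1 b42 a3 a4 a5 a6 b47 a8
Rows 2 and 4 agree on E; apply E→B and equate their B entries.
Rows 2 and 4 agree on B; apply B→G and equate their G entries.
Row 4 is now all distinguished symbols — the join is lossless.

Yes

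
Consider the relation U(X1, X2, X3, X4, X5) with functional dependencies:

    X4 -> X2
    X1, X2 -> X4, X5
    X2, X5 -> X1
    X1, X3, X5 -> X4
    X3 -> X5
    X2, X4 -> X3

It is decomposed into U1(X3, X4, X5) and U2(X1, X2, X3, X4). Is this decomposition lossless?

Common attributes: U1 ∩ U2 = {X3, X4}.
Closure of {X3, X4}: X4 → X2 applies, adding X2; X3 → X5 applies, adding X5; X2, X5 → X1 applies, adding X1. So (X3, X4)⁺ = {X1, X2, X3, X4, X5}.
This closure contains every attribute of U1, so U1 ∩ U2 → U1. The join is lossless.

Yes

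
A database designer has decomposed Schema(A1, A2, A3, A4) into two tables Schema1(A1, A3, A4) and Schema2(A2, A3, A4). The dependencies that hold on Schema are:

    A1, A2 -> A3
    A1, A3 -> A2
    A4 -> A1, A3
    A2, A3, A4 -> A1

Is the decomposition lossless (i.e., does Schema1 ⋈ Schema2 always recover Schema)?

Common attributes: Schema1 ∩ Schema2 = {A3, A4}.
Closure of {A3, A4}: A4 → A1, A3 applies, adding A1; A1, A3 → A2 applies, adding A2. So (A3, A4)⁺ = {A1, A2, A3, A4}.
This closure contains every attribute of Schema1, so Schema1 ∩ Schema2 → Schema1. The join is lossless.

Yes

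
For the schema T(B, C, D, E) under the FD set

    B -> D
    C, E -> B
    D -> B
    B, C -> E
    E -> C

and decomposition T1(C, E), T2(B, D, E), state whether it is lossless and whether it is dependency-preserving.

lossless but not dependency-preserving

Lossless test: (E)⁺ = {B, C, D, E}, which contains all of one fragment — lossless.
Dependency preservation: the restricted closure of {B, C} across the fragments never reaches {E}, so B, C → E cannot be enforced without a join — not preserved.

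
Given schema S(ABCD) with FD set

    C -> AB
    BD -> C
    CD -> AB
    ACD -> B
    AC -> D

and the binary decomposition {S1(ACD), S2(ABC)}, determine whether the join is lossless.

Common attributes: S1 ∩ S2 = {AC}.
Closure of {AC}: C → AB applies, adding B; AC → D applies, adding D. So (AC)⁺ = {ABCD}.
This closure contains every attribute of S1, so S1 ∩ S2 → S1. The join is lossless.

Yes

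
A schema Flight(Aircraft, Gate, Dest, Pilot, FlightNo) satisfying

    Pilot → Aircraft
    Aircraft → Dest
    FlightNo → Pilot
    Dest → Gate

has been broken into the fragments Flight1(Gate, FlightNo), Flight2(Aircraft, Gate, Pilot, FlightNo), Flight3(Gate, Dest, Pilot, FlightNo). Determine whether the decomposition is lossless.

Chase test. Columns are Aircraft, Gate, Dest, Pilot, FlightNo; row i has aⱼ where attribute j ∈ Flighti, else bᵢⱼ.
Initial tableau (one row per fragment):
  row 1: b11 a2 b13 b14 a5
  row 2: a1 a2 b23 a4 a5
  row 3: b31 a2 a3 a4 a5
Rows 2 and 3 agree on Pilot; apply Pilot→Aircraft and equate their Aircraft entries.
Rows 2 and 3 agree on Aircraft; apply Aircraft→Dest and equate their Dest entries.
Rows 1 and 2 agree on FlightNo; apply FlightNo→Pilot and equate their Pilot entries.
Rows 1 and 2 agree on Pilot; apply Pilot→Aircraft and equate their Aircraft entries.
Rows 1 and 2 agree on Aircraft; apply Aircraft→Dest and equate their Dest entries.
Row 1 is now all distinguished symbols — the join is lossless.

Yes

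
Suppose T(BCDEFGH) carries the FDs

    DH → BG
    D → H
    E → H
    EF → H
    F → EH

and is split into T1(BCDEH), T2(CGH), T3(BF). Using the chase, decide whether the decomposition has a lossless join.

No

Chase test. Columns are BCDEFGH; row i has aⱼ where attribute j ∈ Ti, else bᵢⱼ.
Initial tableau (one row per fragment):
  row 1: a1 a2 a3 a4 b15 b16 a7
  row 2: b21 a2 b23 b24 b25 a6 a7
  row 3: a1 b32 b33 b34 a5 b36 b37
No row becomes fully distinguished — the join is lossy.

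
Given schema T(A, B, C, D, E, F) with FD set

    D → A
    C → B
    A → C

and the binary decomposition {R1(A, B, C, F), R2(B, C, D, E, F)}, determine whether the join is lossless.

Common attributes: R1 ∩ R2 = {B, C, F}.
No dependency enlarges {B, C, F}, so (B, C, F)⁺ = {B, C, F}.
The closure contains neither all of R1 = {A, B, C, F} nor all of R2 = {B, C, D, E, F}, so the common attributes are not a superkey of either fragment. The join is lossy.

No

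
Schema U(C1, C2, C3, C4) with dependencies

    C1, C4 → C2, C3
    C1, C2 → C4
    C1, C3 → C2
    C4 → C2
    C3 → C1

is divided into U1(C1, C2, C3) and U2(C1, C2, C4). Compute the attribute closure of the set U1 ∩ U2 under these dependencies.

C1, C2, C3, C4

U1 ∩ U2 = {C1, C2}.
C1, C2 → C4 applies, adding C4
C1, C4 → C2, C3 applies, adding C3
Closure: {C1, C2, C3, C4}.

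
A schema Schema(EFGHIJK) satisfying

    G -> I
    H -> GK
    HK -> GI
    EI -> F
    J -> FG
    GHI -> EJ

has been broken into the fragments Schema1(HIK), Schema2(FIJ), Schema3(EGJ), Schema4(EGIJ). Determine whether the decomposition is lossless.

No

Chase test. Columns are EFGHIJK; row i has aⱼ where attribute j ∈ Schemai, else bᵢⱼ.
Initial tableau (one row per fragment):
  row 1: b11 b12 b13 a4 a5 b16 a7
  row 2: b21 a2 b23 b24 a5 a6 b27
  row 3: a1 b32 a3 b34 b35 a6 b37
  row 4: a1 b42 a3 b44 a5 a6 b47
Rows 3 and 4 agree on G; apply G→I and equate their I entries.
Rows 3 and 4 agree on EI; apply EI→F and equate their F entries.
Rows 2 and 3 agree on J; apply J→FG and equate their FG entries.
No row becomes fully distinguished — the join is lossy.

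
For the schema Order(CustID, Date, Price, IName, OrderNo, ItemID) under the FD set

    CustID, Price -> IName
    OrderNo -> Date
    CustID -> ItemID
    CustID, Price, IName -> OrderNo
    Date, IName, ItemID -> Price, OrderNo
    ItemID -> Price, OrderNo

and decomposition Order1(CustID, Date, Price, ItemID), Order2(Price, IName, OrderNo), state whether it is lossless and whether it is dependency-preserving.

lossy and not dependency-preserving

Lossless test: (Price)⁺ = {Price}, which is a superkey of neither fragment — lossy.
Dependency preservation: the restricted closure of {CustID, Price} across the fragments never reaches {IName}, so CustID, Price → IName cannot be enforced without a join — not preserved.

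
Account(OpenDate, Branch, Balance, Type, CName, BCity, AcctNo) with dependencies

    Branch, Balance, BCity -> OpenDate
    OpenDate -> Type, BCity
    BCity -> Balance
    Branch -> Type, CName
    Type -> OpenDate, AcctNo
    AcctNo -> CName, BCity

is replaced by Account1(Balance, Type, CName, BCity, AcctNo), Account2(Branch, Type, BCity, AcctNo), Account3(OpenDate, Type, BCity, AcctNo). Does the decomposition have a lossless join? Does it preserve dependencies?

Lossless test (chase): Rows 1 and 2 agree on BCity; apply BCity→Balance and equate their Balance entries. Rows 1 and 3 agree on BCity; apply BCity→Balance and equate their Balance entries. Rows 1 and 2 agree on Type; apply Type→OpenDate, AcctNo and equate their OpenDate, AcctNo entries. Rows 1 and 3 agree on Type; apply Type→OpenDate, AcctNo and equate their OpenDate, AcctNo entries. Rows 1 and 2 agree on AcctNo; apply AcctNo→CName, BCity and equate their CName, BCity entries. Rows 1 and 3 agree on AcctNo; apply AcctNo→CName, BCity and equate their CName, BCity entries. Row 2 is now all distinguished symbols — the join is lossless.
Dependency preservation: Branch, Balance, BCity → OpenDate; Branch → Type, CName are not contained in any single fragment, but the restricted closure of each left-hand side across the fragments still reaches the right-hand side; the remaining FDs each lie inside some fragment. All dependencies are preserved.

lossless and dependency-preserving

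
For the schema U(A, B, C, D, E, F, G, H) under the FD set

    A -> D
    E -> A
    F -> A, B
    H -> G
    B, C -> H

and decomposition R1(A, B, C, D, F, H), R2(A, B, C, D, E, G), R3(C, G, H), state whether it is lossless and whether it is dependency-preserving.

Lossless test (chase): Rows 1 and 3 agree on H; apply H→G and equate their G entries. Rows 1 and 2 agree on B, C; apply B, C→H and equate their H entries. No row becomes fully distinguished — the join is lossy.
Dependency preservation: every FD's attributes lie within a single fragment, so each can be enforced locally — preserved.

lossy but dependency-preserving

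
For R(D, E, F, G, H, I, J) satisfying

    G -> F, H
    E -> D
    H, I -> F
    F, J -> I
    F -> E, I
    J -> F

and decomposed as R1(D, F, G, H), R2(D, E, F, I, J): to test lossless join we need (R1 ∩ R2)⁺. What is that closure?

R1 ∩ R2 = {D, F}.
F → E, I applies, adding E, I
Closure: {D, E, F, I}.

D, E, F, I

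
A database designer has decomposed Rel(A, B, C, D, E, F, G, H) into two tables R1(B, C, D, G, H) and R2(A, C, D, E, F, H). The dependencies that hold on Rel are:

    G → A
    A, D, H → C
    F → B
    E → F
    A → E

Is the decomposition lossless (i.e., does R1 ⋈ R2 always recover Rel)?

No

Common attributes: R1 ∩ R2 = {C, D, H}.
No dependency enlarges {C, D, H}, so (C, D, H)⁺ = {C, D, H}.
The closure contains neither all of R1 = {B, C, D, G, H} nor all of R2 = {A, C, D, E, F, H}, so the common attributes are not a superkey of either fragment. The join is lossy.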